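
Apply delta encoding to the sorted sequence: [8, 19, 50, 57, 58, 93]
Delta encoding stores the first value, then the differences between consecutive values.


First value: 8
Deltas:
  19 - 8 = 11
  50 - 19 = 31
  57 - 50 = 7
  58 - 57 = 1
  93 - 58 = 35


Delta encoded: [8, 11, 31, 7, 1, 35]


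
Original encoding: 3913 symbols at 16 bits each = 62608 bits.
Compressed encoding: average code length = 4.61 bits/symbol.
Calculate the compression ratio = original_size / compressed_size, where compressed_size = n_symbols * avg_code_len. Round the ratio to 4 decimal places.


original_size = n_symbols * orig_bits = 3913 * 16 = 62608 bits
compressed_size = n_symbols * avg_code_len = 3913 * 4.61 = 18038.93 bits
ratio = original_size / compressed_size = 62608 / 18038.93 = 3.4707

Compression ratio = 3.4707


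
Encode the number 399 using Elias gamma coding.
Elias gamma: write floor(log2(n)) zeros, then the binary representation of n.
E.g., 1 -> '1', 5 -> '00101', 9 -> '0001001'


num_bits = floor(log2(399)) + 1 = 9
leading_zeros = num_bits - 1 = 8
binary(399) = 110001111

Elias gamma(399) = '00000000' + '110001111' = 00000000110001111 (17 bits)


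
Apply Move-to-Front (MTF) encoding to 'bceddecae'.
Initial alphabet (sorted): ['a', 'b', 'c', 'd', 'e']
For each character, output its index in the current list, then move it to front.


MTF encoding:
'b': index 1 in ['a', 'b', 'c', 'd', 'e'] -> ['b', 'a', 'c', 'd', 'e']
'c': index 2 in ['b', 'a', 'c', 'd', 'e'] -> ['c', 'b', 'a', 'd', 'e']
'e': index 4 in ['c', 'b', 'a', 'd', 'e'] -> ['e', 'c', 'b', 'a', 'd']
'd': index 4 in ['e', 'c', 'b', 'a', 'd'] -> ['d', 'e', 'c', 'b', 'a']
'd': index 0 in ['d', 'e', 'c', 'b', 'a'] -> ['d', 'e', 'c', 'b', 'a']
'e': index 1 in ['d', 'e', 'c', 'b', 'a'] -> ['e', 'd', 'c', 'b', 'a']
'c': index 2 in ['e', 'd', 'c', 'b', 'a'] -> ['c', 'e', 'd', 'b', 'a']
'a': index 4 in ['c', 'e', 'd', 'b', 'a'] -> ['a', 'c', 'e', 'd', 'b']
'e': index 2 in ['a', 'c', 'e', 'd', 'b'] -> ['e', 'a', 'c', 'd', 'b']


Output: [1, 2, 4, 4, 0, 1, 2, 4, 2]


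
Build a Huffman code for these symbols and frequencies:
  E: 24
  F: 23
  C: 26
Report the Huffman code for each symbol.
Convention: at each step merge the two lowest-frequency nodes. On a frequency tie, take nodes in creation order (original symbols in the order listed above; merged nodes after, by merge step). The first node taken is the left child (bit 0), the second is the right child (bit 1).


Huffman tree construction:
Step 1: Merge F(23) + E(24) = 47
Step 2: Merge C(26) + (F+E)(47) = 73
Read each symbol's code off the tree from the root (left child = 0, right child = 1).

Codes:
  E: 11 (length 2)
  F: 10 (length 2)
  C: 0 (length 1)
Average code length: 120/73 = 1.6438 bits/symbol


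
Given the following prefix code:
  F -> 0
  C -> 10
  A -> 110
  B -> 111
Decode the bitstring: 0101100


Decoding step by step:
Bits 0 -> F
Bits 10 -> C
Bits 110 -> A
Bits 0 -> F


Decoded message: FCAF


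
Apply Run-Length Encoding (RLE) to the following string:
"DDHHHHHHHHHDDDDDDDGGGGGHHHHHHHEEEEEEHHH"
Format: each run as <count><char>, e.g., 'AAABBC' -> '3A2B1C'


Scanning runs left to right:
  i=0: run of 'D' x 2 -> '2D'
  i=2: run of 'H' x 9 -> '9H'
  i=11: run of 'D' x 7 -> '7D'
  i=18: run of 'G' x 5 -> '5G'
  i=23: run of 'H' x 7 -> '7H'
  i=30: run of 'E' x 6 -> '6E'
  i=36: run of 'H' x 3 -> '3H'

RLE = 2D9H7D5G7H6E3H


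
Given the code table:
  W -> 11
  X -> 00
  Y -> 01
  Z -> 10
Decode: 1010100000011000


Decoding:
10 -> Z
10 -> Z
10 -> Z
00 -> X
00 -> X
01 -> Y
10 -> Z
00 -> X


Result: ZZZXXYZX


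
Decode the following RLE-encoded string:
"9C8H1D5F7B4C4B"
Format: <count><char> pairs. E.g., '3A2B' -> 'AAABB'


Expanding each <count><char> pair:
  9C -> 'CCCCCCCCC'
  8H -> 'HHHHHHHH'
  1D -> 'D'
  5F -> 'FFFFF'
  7B -> 'BBBBBBB'
  4C -> 'CCCC'
  4B -> 'BBBB'

Decoded = CCCCCCCCCHHHHHHHHDFFFFFBBBBBBBCCCCBBBB


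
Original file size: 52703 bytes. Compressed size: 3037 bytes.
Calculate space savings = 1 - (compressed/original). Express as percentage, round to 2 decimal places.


ratio = compressed/original = 3037/52703 = 0.057625
savings = 1 - ratio = 1 - 0.057625 = 0.942375
as a percentage: 0.942375 * 100 = 94.24%

Space savings = 1 - 3037/52703 = 94.24%


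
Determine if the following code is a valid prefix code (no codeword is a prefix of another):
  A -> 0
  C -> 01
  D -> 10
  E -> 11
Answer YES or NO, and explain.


Checking each pair (does one codeword prefix another?):
  A='0' vs C='01': prefix -- VIOLATION

NO -- this is NOT a valid prefix code. A (0) is a prefix of C (01).


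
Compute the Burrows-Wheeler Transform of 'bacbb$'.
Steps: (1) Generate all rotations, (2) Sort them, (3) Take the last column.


Rotations (sorted):
  0: $bacbb -> last char: b
  1: acbb$b -> last char: b
  2: b$bacb -> last char: b
  3: bacbb$ -> last char: $
  4: bb$bac -> last char: c
  5: cbb$ba -> last char: a


BWT = bbb$ca


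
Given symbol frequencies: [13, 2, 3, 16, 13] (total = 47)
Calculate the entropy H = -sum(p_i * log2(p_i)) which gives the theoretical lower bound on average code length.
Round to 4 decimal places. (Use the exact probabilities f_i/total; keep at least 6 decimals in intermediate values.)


Per-symbol terms -p_i * log2(p_i) with p_i = f_i/47:
  p = 13/47 = 0.276596: log2(p) = -1.854149, -p*log2(p) = 0.512850
  p = 2/47 = 0.042553: log2(p) = -4.554589, -p*log2(p) = 0.193812
  p = 3/47 = 0.063830: log2(p) = -3.969626, -p*log2(p) = 0.253380
  p = 16/47 = 0.340426: log2(p) = -1.554589, -p*log2(p) = 0.529222
  p = 13/47 = 0.276596: log2(p) = -1.854149, -p*log2(p) = 0.512850
H = 0.512850 + 0.193812 + 0.253380 + 0.529222 + 0.512850 = 2.002114

H = 2.0021 bits/symbol


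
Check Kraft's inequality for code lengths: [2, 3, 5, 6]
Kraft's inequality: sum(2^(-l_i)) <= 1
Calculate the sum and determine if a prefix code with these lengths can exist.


Sum = 2^(-2) + 2^(-3) + 2^(-5) + 2^(-6)
    = 0.25 + 0.125 + 0.03125 + 0.015625
    = 27/64 = 0.421875
Since 0.421875 <= 1, Kraft's inequality IS satisfied.
A prefix code with these lengths CAN exist.

Kraft sum = 0.421875. Satisfied.


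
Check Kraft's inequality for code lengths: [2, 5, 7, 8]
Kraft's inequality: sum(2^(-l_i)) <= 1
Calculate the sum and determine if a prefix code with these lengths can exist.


Sum = 2^(-2) + 2^(-5) + 2^(-7) + 2^(-8)
    = 0.25 + 0.03125 + 0.0078125 + 0.00390625
    = 75/256 = 0.29296875
Since 0.29296875 <= 1, Kraft's inequality IS satisfied.
A prefix code with these lengths CAN exist.

Kraft sum = 0.29296875. Satisfied.


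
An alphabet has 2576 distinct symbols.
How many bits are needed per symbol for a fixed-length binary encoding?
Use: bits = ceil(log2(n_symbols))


log2(2576) = 11.3309
Bracket: 2^11 = 2048 < 2576 <= 2^12 = 4096
So ceil(log2(2576)) = 12

bits = ceil(log2(2576)) = ceil(11.3309) = 12 bits


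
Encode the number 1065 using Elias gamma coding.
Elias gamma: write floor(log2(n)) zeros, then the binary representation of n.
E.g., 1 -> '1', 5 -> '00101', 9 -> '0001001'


num_bits = floor(log2(1065)) + 1 = 11
leading_zeros = num_bits - 1 = 10
binary(1065) = 10000101001

Elias gamma(1065) = '0000000000' + '10000101001' = 000000000010000101001 (21 bits)


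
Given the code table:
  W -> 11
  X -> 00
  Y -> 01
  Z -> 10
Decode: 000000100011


Decoding:
00 -> X
00 -> X
00 -> X
10 -> Z
00 -> X
11 -> W


Result: XXXZXW


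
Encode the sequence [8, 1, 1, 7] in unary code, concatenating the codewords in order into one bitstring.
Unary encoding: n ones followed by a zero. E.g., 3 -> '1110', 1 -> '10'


Encode each number as n ones followed by a terminating 0:
  8 -> 111111110 (9 bits)
  1 -> 10 (2 bits)
  1 -> 10 (2 bits)
  7 -> 11111110 (8 bits)
Total length = 9 + 2 + 2 + 8 = 21 bits.

Unary([8, 1, 1, 7]) = 111111110101011111110 (21 bits)


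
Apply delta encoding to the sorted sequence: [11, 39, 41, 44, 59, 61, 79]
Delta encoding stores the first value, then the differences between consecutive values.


First value: 11
Deltas:
  39 - 11 = 28
  41 - 39 = 2
  44 - 41 = 3
  59 - 44 = 15
  61 - 59 = 2
  79 - 61 = 18


Delta encoded: [11, 28, 2, 3, 15, 2, 18]


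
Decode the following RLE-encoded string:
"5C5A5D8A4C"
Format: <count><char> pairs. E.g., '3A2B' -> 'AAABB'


Expanding each <count><char> pair:
  5C -> 'CCCCC'
  5A -> 'AAAAA'
  5D -> 'DDDDD'
  8A -> 'AAAAAAAA'
  4C -> 'CCCC'

Decoded = CCCCCAAAAADDDDDAAAAAAAACCCC


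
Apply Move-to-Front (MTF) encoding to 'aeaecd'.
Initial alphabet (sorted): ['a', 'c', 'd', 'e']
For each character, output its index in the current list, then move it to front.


MTF encoding:
'a': index 0 in ['a', 'c', 'd', 'e'] -> ['a', 'c', 'd', 'e']
'e': index 3 in ['a', 'c', 'd', 'e'] -> ['e', 'a', 'c', 'd']
'a': index 1 in ['e', 'a', 'c', 'd'] -> ['a', 'e', 'c', 'd']
'e': index 1 in ['a', 'e', 'c', 'd'] -> ['e', 'a', 'c', 'd']
'c': index 2 in ['e', 'a', 'c', 'd'] -> ['c', 'e', 'a', 'd']
'd': index 3 in ['c', 'e', 'a', 'd'] -> ['d', 'c', 'e', 'a']


Output: [0, 3, 1, 1, 2, 3]


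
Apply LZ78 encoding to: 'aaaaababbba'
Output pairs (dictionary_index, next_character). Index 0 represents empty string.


LZ78 encoding steps:
Dictionary: {0: ''}
Step 1: w='' (idx 0), next='a' -> output (0, 'a'), add 'a' as idx 1
Step 2: w='a' (idx 1), next='a' -> output (1, 'a'), add 'aa' as idx 2
Step 3: w='aa' (idx 2), next='b' -> output (2, 'b'), add 'aab' as idx 3
Step 4: w='a' (idx 1), next='b' -> output (1, 'b'), add 'ab' as idx 4
Step 5: w='' (idx 0), next='b' -> output (0, 'b'), add 'b' as idx 5
Step 6: w='b' (idx 5), next='a' -> output (5, 'a'), add 'ba' as idx 6


Encoded: [(0, 'a'), (1, 'a'), (2, 'b'), (1, 'b'), (0, 'b'), (5, 'a')]


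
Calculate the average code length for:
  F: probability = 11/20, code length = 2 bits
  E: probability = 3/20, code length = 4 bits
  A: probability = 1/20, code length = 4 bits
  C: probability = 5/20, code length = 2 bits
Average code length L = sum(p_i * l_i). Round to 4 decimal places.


Weighted contributions p_i * l_i:
  F: (11/20) * 2 = 22/20
  E: (3/20) * 4 = 12/20
  A: (1/20) * 4 = 4/20
  C: (5/20) * 2 = 10/20
Sum = (22 + 12 + 4 + 10)/20 = 48/20

L = 48/20 = 2.4000 bits/symbol


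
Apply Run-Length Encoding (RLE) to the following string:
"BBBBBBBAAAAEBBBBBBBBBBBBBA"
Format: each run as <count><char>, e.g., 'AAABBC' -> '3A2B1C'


Scanning runs left to right:
  i=0: run of 'B' x 7 -> '7B'
  i=7: run of 'A' x 4 -> '4A'
  i=11: run of 'E' x 1 -> '1E'
  i=12: run of 'B' x 13 -> '13B'
  i=25: run of 'A' x 1 -> '1A'

RLE = 7B4A1E13B1A


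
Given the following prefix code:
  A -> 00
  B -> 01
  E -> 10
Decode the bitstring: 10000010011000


Decoding step by step:
Bits 10 -> E
Bits 00 -> A
Bits 00 -> A
Bits 10 -> E
Bits 01 -> B
Bits 10 -> E
Bits 00 -> A


Decoded message: EAAEBEA


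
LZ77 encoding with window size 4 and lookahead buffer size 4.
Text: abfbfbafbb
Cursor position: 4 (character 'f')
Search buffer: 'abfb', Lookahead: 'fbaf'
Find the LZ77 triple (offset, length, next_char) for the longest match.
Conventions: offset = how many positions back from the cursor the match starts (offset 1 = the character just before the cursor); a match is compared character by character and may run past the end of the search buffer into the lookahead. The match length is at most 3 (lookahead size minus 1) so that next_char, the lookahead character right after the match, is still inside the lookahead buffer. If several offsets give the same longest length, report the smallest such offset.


Try each offset into the search buffer:
  offset=1 (pos 3, char 'b'): match length 0
  offset=2 (pos 2, char 'f'): match length 2
  offset=3 (pos 1, char 'b'): match length 0
  offset=4 (pos 0, char 'a'): match length 0
Longest match has length 2 at offset 2.
next_char = character at position 4 + 2 = 6 -> 'a'

Best match: offset=2, length=2 (matching 'fb' starting at position 2)
LZ77 triple: (2, 2, 'a')


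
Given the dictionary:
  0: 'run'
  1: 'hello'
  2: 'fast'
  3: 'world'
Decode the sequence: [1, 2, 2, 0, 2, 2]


Look up each index in the dictionary:
  1 -> 'hello'
  2 -> 'fast'
  2 -> 'fast'
  0 -> 'run'
  2 -> 'fast'
  2 -> 'fast'

Decoded: "hello fast fast run fast fast"


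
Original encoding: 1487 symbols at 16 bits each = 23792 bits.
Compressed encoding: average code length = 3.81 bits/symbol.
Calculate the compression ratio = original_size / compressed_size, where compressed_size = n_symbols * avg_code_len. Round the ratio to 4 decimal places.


original_size = n_symbols * orig_bits = 1487 * 16 = 23792 bits
compressed_size = n_symbols * avg_code_len = 1487 * 3.81 = 5665.47 bits
ratio = original_size / compressed_size = 23792 / 5665.47 = 4.1995

Compression ratio = 4.1995


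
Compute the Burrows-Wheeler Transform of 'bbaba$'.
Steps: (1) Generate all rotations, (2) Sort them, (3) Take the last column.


Rotations (sorted):
  0: $bbaba -> last char: a
  1: a$bbab -> last char: b
  2: aba$bb -> last char: b
  3: ba$bba -> last char: a
  4: baba$b -> last char: b
  5: bbaba$ -> last char: $


BWT = abbab$


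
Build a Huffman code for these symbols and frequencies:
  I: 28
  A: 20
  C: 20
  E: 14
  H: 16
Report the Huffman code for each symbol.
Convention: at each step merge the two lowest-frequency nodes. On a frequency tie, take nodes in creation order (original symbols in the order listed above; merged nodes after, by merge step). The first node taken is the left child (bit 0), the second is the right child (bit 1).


Huffman tree construction:
Step 1: Merge E(14) + H(16) = 30
Step 2: Merge A(20) + C(20) = 40
Step 3: Merge I(28) + (E+H)(30) = 58
Step 4: Merge (A+C)(40) + (I+(E+H))(58) = 98
Read each symbol's code off the tree from the root (left child = 0, right child = 1).

Codes:
  I: 10 (length 2)
  A: 00 (length 2)
  C: 01 (length 2)
  E: 110 (length 3)
  H: 111 (length 3)
Average code length: 226/98 = 2.3061 bits/symbol


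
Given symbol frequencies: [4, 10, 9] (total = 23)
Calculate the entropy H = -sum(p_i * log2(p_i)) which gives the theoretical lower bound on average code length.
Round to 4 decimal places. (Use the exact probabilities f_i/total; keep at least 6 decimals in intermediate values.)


Per-symbol terms -p_i * log2(p_i) with p_i = f_i/23:
  p = 4/23 = 0.173913: log2(p) = -2.523562, -p*log2(p) = 0.438880
  p = 10/23 = 0.434783: log2(p) = -1.201634, -p*log2(p) = 0.522450
  p = 9/23 = 0.391304: log2(p) = -1.353637, -p*log2(p) = 0.529684
H = 0.438880 + 0.522450 + 0.529684 = 1.491014

H = 1.491 bits/symbol


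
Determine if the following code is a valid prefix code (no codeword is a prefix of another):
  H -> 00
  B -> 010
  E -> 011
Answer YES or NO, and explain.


Checking each pair (does one codeword prefix another?):
  H='00' vs B='010': no prefix
  H='00' vs E='011': no prefix
  B='010' vs H='00': no prefix
  B='010' vs E='011': no prefix
  E='011' vs H='00': no prefix
  E='011' vs B='010': no prefix
No violation found over all pairs.

YES -- this is a valid prefix code. No codeword is a prefix of any other codeword.


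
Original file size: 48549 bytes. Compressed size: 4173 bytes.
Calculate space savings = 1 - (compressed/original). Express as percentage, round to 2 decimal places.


ratio = compressed/original = 4173/48549 = 0.085954
savings = 1 - ratio = 1 - 0.085954 = 0.914046
as a percentage: 0.914046 * 100 = 91.4%

Space savings = 1 - 4173/48549 = 91.4%


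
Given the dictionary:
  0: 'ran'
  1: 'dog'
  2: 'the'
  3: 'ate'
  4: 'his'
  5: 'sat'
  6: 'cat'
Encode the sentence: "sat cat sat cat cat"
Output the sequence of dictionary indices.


Look up each word in the dictionary:
  'sat' -> 5
  'cat' -> 6
  'sat' -> 5
  'cat' -> 6
  'cat' -> 6

Encoded: [5, 6, 5, 6, 6]


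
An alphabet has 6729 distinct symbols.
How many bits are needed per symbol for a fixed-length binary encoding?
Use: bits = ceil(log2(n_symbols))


log2(6729) = 12.7162
Bracket: 2^12 = 4096 < 6729 <= 2^13 = 8192
So ceil(log2(6729)) = 13

bits = ceil(log2(6729)) = ceil(12.7162) = 13 bits


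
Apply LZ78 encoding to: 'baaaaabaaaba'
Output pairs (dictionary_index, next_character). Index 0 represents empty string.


LZ78 encoding steps:
Dictionary: {0: ''}
Step 1: w='' (idx 0), next='b' -> output (0, 'b'), add 'b' as idx 1
Step 2: w='' (idx 0), next='a' -> output (0, 'a'), add 'a' as idx 2
Step 3: w='a' (idx 2), next='a' -> output (2, 'a'), add 'aa' as idx 3
Step 4: w='aa' (idx 3), next='b' -> output (3, 'b'), add 'aab' as idx 4
Step 5: w='aa' (idx 3), next='a' -> output (3, 'a'), add 'aaa' as idx 5
Step 6: w='b' (idx 1), next='a' -> output (1, 'a'), add 'ba' as idx 6


Encoded: [(0, 'b'), (0, 'a'), (2, 'a'), (3, 'b'), (3, 'a'), (1, 'a')]


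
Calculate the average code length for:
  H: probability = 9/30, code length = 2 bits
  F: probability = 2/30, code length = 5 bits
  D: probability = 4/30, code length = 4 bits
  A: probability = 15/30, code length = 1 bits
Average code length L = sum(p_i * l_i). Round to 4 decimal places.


Weighted contributions p_i * l_i:
  H: (9/30) * 2 = 18/30
  F: (2/30) * 5 = 10/30
  D: (4/30) * 4 = 16/30
  A: (15/30) * 1 = 15/30
Sum = (18 + 10 + 16 + 15)/30 = 59/30

L = 59/30 = 1.9667 bits/symbol


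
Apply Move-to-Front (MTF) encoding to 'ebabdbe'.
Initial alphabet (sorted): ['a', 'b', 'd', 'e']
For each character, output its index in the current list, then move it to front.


MTF encoding:
'e': index 3 in ['a', 'b', 'd', 'e'] -> ['e', 'a', 'b', 'd']
'b': index 2 in ['e', 'a', 'b', 'd'] -> ['b', 'e', 'a', 'd']
'a': index 2 in ['b', 'e', 'a', 'd'] -> ['a', 'b', 'e', 'd']
'b': index 1 in ['a', 'b', 'e', 'd'] -> ['b', 'a', 'e', 'd']
'd': index 3 in ['b', 'a', 'e', 'd'] -> ['d', 'b', 'a', 'e']
'b': index 1 in ['d', 'b', 'a', 'e'] -> ['b', 'd', 'a', 'e']
'e': index 3 in ['b', 'd', 'a', 'e'] -> ['e', 'b', 'd', 'a']


Output: [3, 2, 2, 1, 3, 1, 3]


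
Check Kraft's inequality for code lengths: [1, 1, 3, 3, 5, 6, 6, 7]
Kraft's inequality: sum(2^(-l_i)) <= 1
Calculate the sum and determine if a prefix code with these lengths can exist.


Sum = 2^(-1) + 2^(-1) + 2^(-3) + 2^(-3) + 2^(-5) + 2^(-6) + 2^(-6) + 2^(-7)
    = 0.5 + 0.5 + 0.125 + 0.125 + 0.03125 + 0.015625 + 0.015625 + 0.0078125
    = 169/128 = 1.3203125
Since 1.3203125 > 1, Kraft's inequality is NOT satisfied.
A prefix code with these lengths CANNOT exist.

Kraft sum = 1.3203125. Not satisfied.


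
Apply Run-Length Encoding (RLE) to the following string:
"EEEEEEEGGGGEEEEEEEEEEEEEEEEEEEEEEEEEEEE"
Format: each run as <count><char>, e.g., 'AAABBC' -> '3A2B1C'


Scanning runs left to right:
  i=0: run of 'E' x 7 -> '7E'
  i=7: run of 'G' x 4 -> '4G'
  i=11: run of 'E' x 28 -> '28E'

RLE = 7E4G28E


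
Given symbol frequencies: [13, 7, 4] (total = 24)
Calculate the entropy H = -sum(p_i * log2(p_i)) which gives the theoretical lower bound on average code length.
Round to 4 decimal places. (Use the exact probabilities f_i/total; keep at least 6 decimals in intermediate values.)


Per-symbol terms -p_i * log2(p_i) with p_i = f_i/24:
  p = 13/24 = 0.541667: log2(p) = -0.884523, -p*log2(p) = 0.479117
  p = 7/24 = 0.291667: log2(p) = -1.777608, -p*log2(p) = 0.518469
  p = 4/24 = 0.166667: log2(p) = -2.584963, -p*log2(p) = 0.430827
H = 0.479117 + 0.518469 + 0.430827 = 1.428413

H = 1.4284 bits/symbol


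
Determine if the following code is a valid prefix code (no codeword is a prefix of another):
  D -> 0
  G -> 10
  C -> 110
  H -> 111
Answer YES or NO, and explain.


Checking each pair (does one codeword prefix another?):
  D='0' vs G='10': no prefix
  D='0' vs C='110': no prefix
  D='0' vs H='111': no prefix
  G='10' vs D='0': no prefix
  G='10' vs C='110': no prefix
  G='10' vs H='111': no prefix
  C='110' vs D='0': no prefix
  C='110' vs G='10': no prefix
  C='110' vs H='111': no prefix
  H='111' vs D='0': no prefix
  H='111' vs G='10': no prefix
  H='111' vs C='110': no prefix
No violation found over all pairs.

YES -- this is a valid prefix code. No codeword is a prefix of any other codeword.


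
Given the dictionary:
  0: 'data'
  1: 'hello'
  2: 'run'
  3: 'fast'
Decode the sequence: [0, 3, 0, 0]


Look up each index in the dictionary:
  0 -> 'data'
  3 -> 'fast'
  0 -> 'data'
  0 -> 'data'

Decoded: "data fast data data"


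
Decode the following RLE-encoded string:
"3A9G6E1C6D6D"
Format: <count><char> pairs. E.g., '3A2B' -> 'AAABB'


Expanding each <count><char> pair:
  3A -> 'AAA'
  9G -> 'GGGGGGGGG'
  6E -> 'EEEEEE'
  1C -> 'C'
  6D -> 'DDDDDD'
  6D -> 'DDDDDD'

Decoded = AAAGGGGGGGGGEEEEEECDDDDDDDDDDDD


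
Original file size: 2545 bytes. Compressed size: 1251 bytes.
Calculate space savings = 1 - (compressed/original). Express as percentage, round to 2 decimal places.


ratio = compressed/original = 1251/2545 = 0.491552
savings = 1 - ratio = 1 - 0.491552 = 0.508448
as a percentage: 0.508448 * 100 = 50.84%

Space savings = 1 - 1251/2545 = 50.84%


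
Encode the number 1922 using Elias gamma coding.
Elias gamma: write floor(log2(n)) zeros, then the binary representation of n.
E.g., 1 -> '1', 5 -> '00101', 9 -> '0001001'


num_bits = floor(log2(1922)) + 1 = 11
leading_zeros = num_bits - 1 = 10
binary(1922) = 11110000010

Elias gamma(1922) = '0000000000' + '11110000010' = 000000000011110000010 (21 bits)


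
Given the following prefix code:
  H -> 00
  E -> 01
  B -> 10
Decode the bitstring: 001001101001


Decoding step by step:
Bits 00 -> H
Bits 10 -> B
Bits 01 -> E
Bits 10 -> B
Bits 10 -> B
Bits 01 -> E


Decoded message: HBEBBE


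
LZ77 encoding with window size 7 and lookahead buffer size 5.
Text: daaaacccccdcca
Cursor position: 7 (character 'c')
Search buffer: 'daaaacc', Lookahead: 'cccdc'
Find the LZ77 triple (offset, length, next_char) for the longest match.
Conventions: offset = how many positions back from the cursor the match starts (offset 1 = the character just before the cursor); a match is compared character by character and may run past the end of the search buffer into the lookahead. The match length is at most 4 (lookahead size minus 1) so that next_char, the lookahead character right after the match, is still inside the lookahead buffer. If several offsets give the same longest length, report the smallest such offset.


Try each offset into the search buffer:
  offset=1 (pos 6, char 'c'): match length 3
  offset=2 (pos 5, char 'c'): match length 3
  offset=3 (pos 4, char 'a'): match length 0
  offset=4 (pos 3, char 'a'): match length 0
  offset=5 (pos 2, char 'a'): match length 0
  offset=6 (pos 1, char 'a'): match length 0
  offset=7 (pos 0, char 'd'): match length 0
Longest match has length 3, found at offsets 1, 2; take the smallest, offset 1.
next_char = character at position 7 + 3 = 10 -> 'd'

Best match: offset=1, length=3 (matching 'ccc' starting at position 6)
LZ77 triple: (1, 3, 'd')


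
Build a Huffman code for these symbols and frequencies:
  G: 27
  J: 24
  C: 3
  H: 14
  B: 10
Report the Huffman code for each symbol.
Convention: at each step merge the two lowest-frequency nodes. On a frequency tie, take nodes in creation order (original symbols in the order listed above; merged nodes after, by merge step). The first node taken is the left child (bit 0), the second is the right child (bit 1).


Huffman tree construction:
Step 1: Merge C(3) + B(10) = 13
Step 2: Merge (C+B)(13) + H(14) = 27
Step 3: Merge J(24) + G(27) = 51
Step 4: Merge ((C+B)+H)(27) + (J+G)(51) = 78
Read each symbol's code off the tree from the root (left child = 0, right child = 1).

Codes:
  G: 11 (length 2)
  J: 10 (length 2)
  C: 000 (length 3)
  H: 01 (length 2)
  B: 001 (length 3)
Average code length: 169/78 = 2.1667 bits/symbol


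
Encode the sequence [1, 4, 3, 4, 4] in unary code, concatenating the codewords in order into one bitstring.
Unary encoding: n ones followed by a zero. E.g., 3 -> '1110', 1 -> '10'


Encode each number as n ones followed by a terminating 0:
  1 -> 10 (2 bits)
  4 -> 11110 (5 bits)
  3 -> 1110 (4 bits)
  4 -> 11110 (5 bits)
  4 -> 11110 (5 bits)
Total length = 2 + 5 + 4 + 5 + 5 = 21 bits.

Unary([1, 4, 3, 4, 4]) = 101111011101111011110 (21 bits)


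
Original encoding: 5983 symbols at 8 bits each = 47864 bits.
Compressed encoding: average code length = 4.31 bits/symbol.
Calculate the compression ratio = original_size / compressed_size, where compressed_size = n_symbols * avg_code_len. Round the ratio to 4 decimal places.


original_size = n_symbols * orig_bits = 5983 * 8 = 47864 bits
compressed_size = n_symbols * avg_code_len = 5983 * 4.31 = 25786.73 bits
ratio = original_size / compressed_size = 47864 / 25786.73 = 1.8561

Compression ratio = 1.8561


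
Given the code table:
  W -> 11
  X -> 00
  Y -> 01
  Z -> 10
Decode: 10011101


Decoding:
10 -> Z
01 -> Y
11 -> W
01 -> Y


Result: ZYWY


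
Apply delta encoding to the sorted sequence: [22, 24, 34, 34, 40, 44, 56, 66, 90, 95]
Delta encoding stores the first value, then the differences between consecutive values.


First value: 22
Deltas:
  24 - 22 = 2
  34 - 24 = 10
  34 - 34 = 0
  40 - 34 = 6
  44 - 40 = 4
  56 - 44 = 12
  66 - 56 = 10
  90 - 66 = 24
  95 - 90 = 5


Delta encoded: [22, 2, 10, 0, 6, 4, 12, 10, 24, 5]


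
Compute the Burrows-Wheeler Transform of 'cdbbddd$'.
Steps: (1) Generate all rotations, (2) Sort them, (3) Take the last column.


Rotations (sorted):
  0: $cdbbddd -> last char: d
  1: bbddd$cd -> last char: d
  2: bddd$cdb -> last char: b
  3: cdbbddd$ -> last char: $
  4: d$cdbbdd -> last char: d
  5: dbbddd$c -> last char: c
  6: dd$cdbbd -> last char: d
  7: ddd$cdbb -> last char: b


BWT = ddb$dcdb


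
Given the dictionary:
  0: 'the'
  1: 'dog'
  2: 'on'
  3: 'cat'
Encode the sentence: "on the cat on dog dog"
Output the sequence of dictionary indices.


Look up each word in the dictionary:
  'on' -> 2
  'the' -> 0
  'cat' -> 3
  'on' -> 2
  'dog' -> 1
  'dog' -> 1

Encoded: [2, 0, 3, 2, 1, 1]


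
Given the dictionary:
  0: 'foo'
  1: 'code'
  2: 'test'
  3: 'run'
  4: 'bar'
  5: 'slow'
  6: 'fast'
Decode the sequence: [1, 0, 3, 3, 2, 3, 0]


Look up each index in the dictionary:
  1 -> 'code'
  0 -> 'foo'
  3 -> 'run'
  3 -> 'run'
  2 -> 'test'
  3 -> 'run'
  0 -> 'foo'

Decoded: "code foo run run test run foo"


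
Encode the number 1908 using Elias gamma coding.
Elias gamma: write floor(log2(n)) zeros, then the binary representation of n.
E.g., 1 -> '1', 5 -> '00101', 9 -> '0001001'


num_bits = floor(log2(1908)) + 1 = 11
leading_zeros = num_bits - 1 = 10
binary(1908) = 11101110100

Elias gamma(1908) = '0000000000' + '11101110100' = 000000000011101110100 (21 bits)


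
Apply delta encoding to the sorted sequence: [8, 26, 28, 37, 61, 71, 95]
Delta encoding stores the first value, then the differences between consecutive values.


First value: 8
Deltas:
  26 - 8 = 18
  28 - 26 = 2
  37 - 28 = 9
  61 - 37 = 24
  71 - 61 = 10
  95 - 71 = 24


Delta encoded: [8, 18, 2, 9, 24, 10, 24]


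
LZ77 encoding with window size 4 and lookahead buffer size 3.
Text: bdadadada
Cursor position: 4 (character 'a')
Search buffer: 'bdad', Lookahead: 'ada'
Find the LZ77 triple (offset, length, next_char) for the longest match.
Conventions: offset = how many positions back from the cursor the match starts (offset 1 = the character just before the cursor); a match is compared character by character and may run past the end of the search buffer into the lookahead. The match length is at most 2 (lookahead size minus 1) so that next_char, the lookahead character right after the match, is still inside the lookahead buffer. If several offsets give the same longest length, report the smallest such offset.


Try each offset into the search buffer:
  offset=1 (pos 3, char 'd'): match length 0
  offset=2 (pos 2, char 'a'): match length 2
  offset=3 (pos 1, char 'd'): match length 0
  offset=4 (pos 0, char 'b'): match length 0
Longest match has length 2 at offset 2.
next_char = character at position 4 + 2 = 6 -> 'a'

Best match: offset=2, length=2 (matching 'ad' starting at position 2)
LZ77 triple: (2, 2, 'a')


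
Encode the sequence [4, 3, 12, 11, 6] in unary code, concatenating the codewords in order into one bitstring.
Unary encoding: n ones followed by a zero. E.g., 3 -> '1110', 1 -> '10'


Encode each number as n ones followed by a terminating 0:
  4 -> 11110 (5 bits)
  3 -> 1110 (4 bits)
  12 -> 1111111111110 (13 bits)
  11 -> 111111111110 (12 bits)
  6 -> 1111110 (7 bits)
Total length = 5 + 4 + 13 + 12 + 7 = 41 bits.

Unary([4, 3, 12, 11, 6]) = 11110111011111111111101111111111101111110 (41 bits)


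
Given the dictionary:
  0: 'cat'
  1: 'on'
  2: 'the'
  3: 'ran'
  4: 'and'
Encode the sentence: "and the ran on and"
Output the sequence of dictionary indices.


Look up each word in the dictionary:
  'and' -> 4
  'the' -> 2
  'ran' -> 3
  'on' -> 1
  'and' -> 4

Encoded: [4, 2, 3, 1, 4]


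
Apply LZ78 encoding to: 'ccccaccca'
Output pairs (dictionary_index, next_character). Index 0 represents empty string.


LZ78 encoding steps:
Dictionary: {0: ''}
Step 1: w='' (idx 0), next='c' -> output (0, 'c'), add 'c' as idx 1
Step 2: w='c' (idx 1), next='c' -> output (1, 'c'), add 'cc' as idx 2
Step 3: w='c' (idx 1), next='a' -> output (1, 'a'), add 'ca' as idx 3
Step 4: w='cc' (idx 2), next='c' -> output (2, 'c'), add 'ccc' as idx 4
Step 5: w='' (idx 0), next='a' -> output (0, 'a'), add 'a' as idx 5


Encoded: [(0, 'c'), (1, 'c'), (1, 'a'), (2, 'c'), (0, 'a')]


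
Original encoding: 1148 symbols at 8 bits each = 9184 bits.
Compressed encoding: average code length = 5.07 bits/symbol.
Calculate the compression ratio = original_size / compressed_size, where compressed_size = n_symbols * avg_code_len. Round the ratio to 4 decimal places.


original_size = n_symbols * orig_bits = 1148 * 8 = 9184 bits
compressed_size = n_symbols * avg_code_len = 1148 * 5.07 = 5820.36 bits
ratio = original_size / compressed_size = 9184 / 5820.36 = 1.5779

Compression ratio = 1.5779


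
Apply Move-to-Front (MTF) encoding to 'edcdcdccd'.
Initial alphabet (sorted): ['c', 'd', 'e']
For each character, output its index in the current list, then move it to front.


MTF encoding:
'e': index 2 in ['c', 'd', 'e'] -> ['e', 'c', 'd']
'd': index 2 in ['e', 'c', 'd'] -> ['d', 'e', 'c']
'c': index 2 in ['d', 'e', 'c'] -> ['c', 'd', 'e']
'd': index 1 in ['c', 'd', 'e'] -> ['d', 'c', 'e']
'c': index 1 in ['d', 'c', 'e'] -> ['c', 'd', 'e']
'd': index 1 in ['c', 'd', 'e'] -> ['d', 'c', 'e']
'c': index 1 in ['d', 'c', 'e'] -> ['c', 'd', 'e']
'c': index 0 in ['c', 'd', 'e'] -> ['c', 'd', 'e']
'd': index 1 in ['c', 'd', 'e'] -> ['d', 'c', 'e']


Output: [2, 2, 2, 1, 1, 1, 1, 0, 1]


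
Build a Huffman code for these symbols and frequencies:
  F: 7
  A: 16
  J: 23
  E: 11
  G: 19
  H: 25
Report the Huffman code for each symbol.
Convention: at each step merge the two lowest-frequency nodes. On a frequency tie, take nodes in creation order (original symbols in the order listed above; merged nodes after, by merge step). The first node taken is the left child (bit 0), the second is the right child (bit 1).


Huffman tree construction:
Step 1: Merge F(7) + E(11) = 18
Step 2: Merge A(16) + (F+E)(18) = 34
Step 3: Merge G(19) + J(23) = 42
Step 4: Merge H(25) + (A+(F+E))(34) = 59
Step 5: Merge (G+J)(42) + (H+(A+(F+E)))(59) = 101
Read each symbol's code off the tree from the root (left child = 0, right child = 1).

Codes:
  F: 1110 (length 4)
  A: 110 (length 3)
  J: 01 (length 2)
  E: 1111 (length 4)
  G: 00 (length 2)
  H: 10 (length 2)
Average code length: 254/101 = 2.5149 bits/symbol


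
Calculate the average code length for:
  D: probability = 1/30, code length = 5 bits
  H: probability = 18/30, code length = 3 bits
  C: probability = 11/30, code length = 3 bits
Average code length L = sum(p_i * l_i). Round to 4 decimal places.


Weighted contributions p_i * l_i:
  D: (1/30) * 5 = 5/30
  H: (18/30) * 3 = 54/30
  C: (11/30) * 3 = 33/30
Sum = (5 + 54 + 33)/30 = 92/30

L = 92/30 = 3.0667 bits/symbol


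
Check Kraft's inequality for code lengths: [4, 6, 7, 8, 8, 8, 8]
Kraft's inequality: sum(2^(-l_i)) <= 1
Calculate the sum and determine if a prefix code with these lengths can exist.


Sum = 2^(-4) + 2^(-6) + 2^(-7) + 2^(-8) + 2^(-8) + 2^(-8) + 2^(-8)
    = 0.0625 + 0.015625 + 0.0078125 + 0.00390625 + 0.00390625 + 0.00390625 + 0.00390625
    = 26/256 = 0.1015625
Since 0.1015625 <= 1, Kraft's inequality IS satisfied.
A prefix code with these lengths CAN exist.

Kraft sum = 0.1015625. Satisfied.


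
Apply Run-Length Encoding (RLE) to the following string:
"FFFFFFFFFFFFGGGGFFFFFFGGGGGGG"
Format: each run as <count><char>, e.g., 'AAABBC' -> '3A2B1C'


Scanning runs left to right:
  i=0: run of 'F' x 12 -> '12F'
  i=12: run of 'G' x 4 -> '4G'
  i=16: run of 'F' x 6 -> '6F'
  i=22: run of 'G' x 7 -> '7G'

RLE = 12F4G6F7G


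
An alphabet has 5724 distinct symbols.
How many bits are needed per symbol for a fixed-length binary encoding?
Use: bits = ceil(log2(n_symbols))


log2(5724) = 12.4828
Bracket: 2^12 = 4096 < 5724 <= 2^13 = 8192
So ceil(log2(5724)) = 13

bits = ceil(log2(5724)) = ceil(12.4828) = 13 bits


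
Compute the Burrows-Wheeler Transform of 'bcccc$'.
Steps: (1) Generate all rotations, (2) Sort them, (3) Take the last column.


Rotations (sorted):
  0: $bcccc -> last char: c
  1: bcccc$ -> last char: $
  2: c$bccc -> last char: c
  3: cc$bcc -> last char: c
  4: ccc$bc -> last char: c
  5: cccc$b -> last char: b


BWT = c$cccb


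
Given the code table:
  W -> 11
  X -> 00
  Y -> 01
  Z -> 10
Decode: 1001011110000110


Decoding:
10 -> Z
01 -> Y
01 -> Y
11 -> W
10 -> Z
00 -> X
01 -> Y
10 -> Z


Result: ZYYWZXYZ


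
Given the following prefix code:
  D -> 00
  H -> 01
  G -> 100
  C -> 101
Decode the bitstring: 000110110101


Decoding step by step:
Bits 00 -> D
Bits 01 -> H
Bits 101 -> C
Bits 101 -> C
Bits 01 -> H


Decoded message: DHCCH


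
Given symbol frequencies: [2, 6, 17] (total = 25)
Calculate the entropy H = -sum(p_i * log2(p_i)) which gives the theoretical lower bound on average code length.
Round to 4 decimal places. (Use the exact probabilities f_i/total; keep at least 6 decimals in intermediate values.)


Per-symbol terms -p_i * log2(p_i) with p_i = f_i/25:
  p = 2/25 = 0.080000: log2(p) = -3.643856, -p*log2(p) = 0.291508
  p = 6/25 = 0.240000: log2(p) = -2.058894, -p*log2(p) = 0.494134
  p = 17/25 = 0.680000: log2(p) = -0.556393, -p*log2(p) = 0.378347
H = 0.291508 + 0.494134 + 0.378347 = 1.163989

H = 1.164 bits/symbol


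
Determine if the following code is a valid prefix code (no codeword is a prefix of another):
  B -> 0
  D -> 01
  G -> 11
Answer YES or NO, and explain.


Checking each pair (does one codeword prefix another?):
  B='0' vs D='01': prefix -- VIOLATION

NO -- this is NOT a valid prefix code. B (0) is a prefix of D (01).


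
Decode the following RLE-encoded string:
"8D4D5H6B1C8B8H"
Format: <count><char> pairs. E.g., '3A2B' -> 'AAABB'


Expanding each <count><char> pair:
  8D -> 'DDDDDDDD'
  4D -> 'DDDD'
  5H -> 'HHHHH'
  6B -> 'BBBBBB'
  1C -> 'C'
  8B -> 'BBBBBBBB'
  8H -> 'HHHHHHHH'

Decoded = DDDDDDDDDDDDHHHHHBBBBBBCBBBBBBBBHHHHHHHH


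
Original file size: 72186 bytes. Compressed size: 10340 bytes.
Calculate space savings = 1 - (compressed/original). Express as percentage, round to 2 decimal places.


ratio = compressed/original = 10340/72186 = 0.143241
savings = 1 - ratio = 1 - 0.143241 = 0.856759
as a percentage: 0.856759 * 100 = 85.68%

Space savings = 1 - 10340/72186 = 85.68%


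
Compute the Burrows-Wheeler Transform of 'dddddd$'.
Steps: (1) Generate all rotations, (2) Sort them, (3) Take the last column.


Rotations (sorted):
  0: $dddddd -> last char: d
  1: d$ddddd -> last char: d
  2: dd$dddd -> last char: d
  3: ddd$ddd -> last char: d
  4: dddd$dd -> last char: d
  5: ddddd$d -> last char: d
  6: dddddd$ -> last char: $


BWT = dddddd$


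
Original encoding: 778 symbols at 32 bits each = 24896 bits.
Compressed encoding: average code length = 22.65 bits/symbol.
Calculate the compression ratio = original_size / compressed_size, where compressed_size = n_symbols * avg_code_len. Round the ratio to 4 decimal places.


original_size = n_symbols * orig_bits = 778 * 32 = 24896 bits
compressed_size = n_symbols * avg_code_len = 778 * 22.65 = 17621.7 bits
ratio = original_size / compressed_size = 24896 / 17621.7 = 1.4128

Compression ratio = 1.4128


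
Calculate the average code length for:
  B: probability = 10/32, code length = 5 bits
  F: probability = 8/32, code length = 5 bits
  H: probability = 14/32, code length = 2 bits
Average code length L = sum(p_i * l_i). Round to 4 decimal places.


Weighted contributions p_i * l_i:
  B: (10/32) * 5 = 50/32
  F: (8/32) * 5 = 40/32
  H: (14/32) * 2 = 28/32
Sum = (50 + 40 + 28)/32 = 118/32

L = 118/32 = 3.6875 bits/symbol


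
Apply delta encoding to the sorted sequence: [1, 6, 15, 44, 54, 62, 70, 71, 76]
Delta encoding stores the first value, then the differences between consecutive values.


First value: 1
Deltas:
  6 - 1 = 5
  15 - 6 = 9
  44 - 15 = 29
  54 - 44 = 10
  62 - 54 = 8
  70 - 62 = 8
  71 - 70 = 1
  76 - 71 = 5


Delta encoded: [1, 5, 9, 29, 10, 8, 8, 1, 5]


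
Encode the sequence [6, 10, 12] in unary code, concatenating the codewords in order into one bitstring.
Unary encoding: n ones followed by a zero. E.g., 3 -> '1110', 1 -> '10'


Encode each number as n ones followed by a terminating 0:
  6 -> 1111110 (7 bits)
  10 -> 11111111110 (11 bits)
  12 -> 1111111111110 (13 bits)
Total length = 7 + 11 + 13 = 31 bits.

Unary([6, 10, 12]) = 1111110111111111101111111111110 (31 bits)


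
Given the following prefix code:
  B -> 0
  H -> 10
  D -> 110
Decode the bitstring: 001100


Decoding step by step:
Bits 0 -> B
Bits 0 -> B
Bits 110 -> D
Bits 0 -> B


Decoded message: BBDB


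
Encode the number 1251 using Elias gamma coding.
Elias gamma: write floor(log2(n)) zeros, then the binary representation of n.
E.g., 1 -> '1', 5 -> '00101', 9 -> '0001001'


num_bits = floor(log2(1251)) + 1 = 11
leading_zeros = num_bits - 1 = 10
binary(1251) = 10011100011

Elias gamma(1251) = '0000000000' + '10011100011' = 000000000010011100011 (21 bits)


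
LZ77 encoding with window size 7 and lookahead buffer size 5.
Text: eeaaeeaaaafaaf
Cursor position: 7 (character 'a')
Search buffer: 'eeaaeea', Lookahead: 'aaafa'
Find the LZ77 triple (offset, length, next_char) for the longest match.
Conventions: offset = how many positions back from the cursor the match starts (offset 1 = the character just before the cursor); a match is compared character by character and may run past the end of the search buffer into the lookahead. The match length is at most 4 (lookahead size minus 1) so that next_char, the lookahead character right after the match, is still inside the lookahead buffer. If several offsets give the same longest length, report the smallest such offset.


Try each offset into the search buffer:
  offset=1 (pos 6, char 'a'): match length 3
  offset=2 (pos 5, char 'e'): match length 0
  offset=3 (pos 4, char 'e'): match length 0
  offset=4 (pos 3, char 'a'): match length 1
  offset=5 (pos 2, char 'a'): match length 2
  offset=6 (pos 1, char 'e'): match length 0
  offset=7 (pos 0, char 'e'): match length 0
Longest match has length 3 at offset 1.
next_char = character at position 7 + 3 = 10 -> 'f'

Best match: offset=1, length=3 (matching 'aaa' starting at position 6)
LZ77 triple: (1, 3, 'f')


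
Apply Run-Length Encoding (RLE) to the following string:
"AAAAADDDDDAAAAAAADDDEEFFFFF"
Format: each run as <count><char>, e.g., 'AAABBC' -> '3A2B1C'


Scanning runs left to right:
  i=0: run of 'A' x 5 -> '5A'
  i=5: run of 'D' x 5 -> '5D'
  i=10: run of 'A' x 7 -> '7A'
  i=17: run of 'D' x 3 -> '3D'
  i=20: run of 'E' x 2 -> '2E'
  i=22: run of 'F' x 5 -> '5F'

RLE = 5A5D7A3D2E5F


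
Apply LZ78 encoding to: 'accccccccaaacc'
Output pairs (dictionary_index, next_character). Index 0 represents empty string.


LZ78 encoding steps:
Dictionary: {0: ''}
Step 1: w='' (idx 0), next='a' -> output (0, 'a'), add 'a' as idx 1
Step 2: w='' (idx 0), next='c' -> output (0, 'c'), add 'c' as idx 2
Step 3: w='c' (idx 2), next='c' -> output (2, 'c'), add 'cc' as idx 3
Step 4: w='cc' (idx 3), next='c' -> output (3, 'c'), add 'ccc' as idx 4
Step 5: w='cc' (idx 3), next='a' -> output (3, 'a'), add 'cca' as idx 5
Step 6: w='a' (idx 1), next='a' -> output (1, 'a'), add 'aa' as idx 6
Step 7: w='cc' (idx 3), end of input -> output (3, '')


Encoded: [(0, 'a'), (0, 'c'), (2, 'c'), (3, 'c'), (3, 'a'), (1, 'a'), (3, '')]
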